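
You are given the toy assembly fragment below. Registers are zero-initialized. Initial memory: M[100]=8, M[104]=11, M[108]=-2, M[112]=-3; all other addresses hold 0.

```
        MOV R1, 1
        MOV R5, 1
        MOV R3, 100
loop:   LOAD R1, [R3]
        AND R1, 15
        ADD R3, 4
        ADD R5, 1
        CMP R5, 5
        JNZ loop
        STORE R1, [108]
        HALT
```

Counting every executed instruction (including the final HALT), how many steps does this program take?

after MOV R1, 1: R1=1
after MOV R5, 1: R5=1
after MOV R3, 100: R3=100
after LOAD R1, [R3]: R1=M[100]=8
after AND R1, 15: R1=8&15=8
after ADD R3, 4: R3=100+4=104
after ADD R5, 1: R5=1+1=2
CMP R5, 5  (cmp 2,5)
JNZ loop: taken
after LOAD R1, [R3]: R1=M[104]=11
after AND R1, 15: R1=11&15=11
after ADD R3, 4: R3=104+4=108
after ADD R5, 1: R5=2+1=3
CMP R5, 5  (cmp 3,5)
JNZ loop: taken
after LOAD R1, [R3]: R1=M[108]=-2
after AND R1, 15: R1=(-2)&15=14
after ADD R3, 4: R3=108+4=112
after ADD R5, 1: R5=3+1=4
CMP R5, 5  (cmp 4,5)
JNZ loop: taken
after LOAD R1, [R3]: R1=M[112]=-3
after AND R1, 15: R1=(-3)&15=13
after ADD R3, 4: R3=112+4=116
after ADD R5, 1: R5=4+1=5
CMP R5, 5  (cmp 5,5)
JNZ loop: not taken
STORE R1, [108] → M[108]=13
halt.
Total executed instructions: 29.

29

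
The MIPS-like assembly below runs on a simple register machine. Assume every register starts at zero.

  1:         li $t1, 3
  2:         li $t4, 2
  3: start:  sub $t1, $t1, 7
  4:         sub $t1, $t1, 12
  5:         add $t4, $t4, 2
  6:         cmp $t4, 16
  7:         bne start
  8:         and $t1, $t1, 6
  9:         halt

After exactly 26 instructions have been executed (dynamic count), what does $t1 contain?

li $t1, 3 → $t1=3
li $t4, 2 → $t4=2
sub $t1, $t1, 7 → $t1=3-7=-4
sub $t1, $t1, 12 → $t1=(-4)-12=-16
add $t4, $t4, 2 → $t4=2+2=4
cmp $t4, 16  (cmp 4,16)
bne start: taken
sub $t1, $t1, 7 → $t1=(-16)-7=-23
sub $t1, $t1, 12 → $t1=(-23)-12=-35
add $t4, $t4, 2 → $t4=4+2=6
cmp $t4, 16  (cmp 6,16)
bne start: taken
sub $t1, $t1, 7 → $t1=(-35)-7=-42
sub $t1, $t1, 12 → $t1=(-42)-12=-54
add $t4, $t4, 2 → $t4=6+2=8
cmp $t4, 16  (cmp 8,16)
bne start: taken
sub $t1, $t1, 7 → $t1=(-54)-7=-61
sub $t1, $t1, 12 → $t1=(-61)-12=-73
add $t4, $t4, 2 → $t4=8+2=10
cmp $t4, 16  (cmp 10,16)
bne start: taken
sub $t1, $t1, 7 → $t1=(-73)-7=-80
sub $t1, $t1, 12 → $t1=(-80)-12=-92
add $t4, $t4, 2 → $t4=10+2=12
cmp $t4, 16  (cmp 12,16)
After step 26: $t1 = -92.

-92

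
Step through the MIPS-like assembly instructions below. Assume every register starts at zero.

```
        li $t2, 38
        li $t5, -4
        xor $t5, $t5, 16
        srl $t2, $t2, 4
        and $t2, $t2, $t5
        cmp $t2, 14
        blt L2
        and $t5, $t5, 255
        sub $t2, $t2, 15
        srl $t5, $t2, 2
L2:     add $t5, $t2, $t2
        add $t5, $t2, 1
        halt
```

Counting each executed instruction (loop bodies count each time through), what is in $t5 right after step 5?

li $t2, 38 → $t2=38
li $t5, -4 → $t5=-4
xor $t5, $t5, 16 → $t5=(-4)^16=-20
srl $t2, $t2, 4 → $t2=38>>4=2
and $t2, $t2, $t5 → $t2=2&(-20)=0
After step 5: $t5 = -20.

-20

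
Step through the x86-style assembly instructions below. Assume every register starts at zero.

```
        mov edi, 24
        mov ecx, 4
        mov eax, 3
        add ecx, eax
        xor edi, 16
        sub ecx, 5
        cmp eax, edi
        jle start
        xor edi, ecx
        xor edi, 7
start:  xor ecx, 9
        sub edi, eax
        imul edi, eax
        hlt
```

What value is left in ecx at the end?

edi=24
ecx=4
eax=3
ecx=4+3=7
edi=24^16=8
ecx=7-5=2
cmp eax, edi  (cmp 3,8)
jle start: taken
ecx=2^9=11
edi=8-3=5
edi=5*3=15
halt.

11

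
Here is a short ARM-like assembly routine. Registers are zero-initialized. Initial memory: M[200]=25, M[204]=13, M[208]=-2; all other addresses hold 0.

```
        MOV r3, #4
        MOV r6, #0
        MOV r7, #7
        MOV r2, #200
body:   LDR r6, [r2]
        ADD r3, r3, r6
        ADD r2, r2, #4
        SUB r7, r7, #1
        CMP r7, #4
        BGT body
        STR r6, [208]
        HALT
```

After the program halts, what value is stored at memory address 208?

after MOV r3, #4: r3=4
after MOV r6, #0: r6=0
after MOV r7, #7: r7=7
after MOV r2, #200: r2=200
after LDR r6, [r2]: r6=M[200]=25
after ADD r3, r3, r6: r3=4+25=29
after ADD r2, r2, #4: r2=200+4=204
after SUB r7, r7, #1: r7=7-1=6
CMP r7, #4  (cmp 6,4)
BGT body: taken
after LDR r6, [r2]: r6=M[204]=13
after ADD r3, r3, r6: r3=29+13=42
after ADD r2, r2, #4: r2=204+4=208
after SUB r7, r7, #1: r7=6-1=5
CMP r7, #4  (cmp 5,4)
BGT body: taken
after LDR r6, [r2]: r6=M[208]=-2
after ADD r3, r3, r6: r3=42+(-2)=40
after ADD r2, r2, #4: r2=208+4=212
after SUB r7, r7, #1: r7=5-1=4
CMP r7, #4  (cmp 4,4)
BGT body: not taken
STR r6, [208] → M[208]=-2
halt.

-2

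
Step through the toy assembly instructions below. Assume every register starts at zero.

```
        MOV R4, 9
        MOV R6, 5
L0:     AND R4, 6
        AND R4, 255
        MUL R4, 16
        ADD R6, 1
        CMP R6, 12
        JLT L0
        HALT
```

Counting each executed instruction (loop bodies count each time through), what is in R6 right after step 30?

MOV R4, 9 → R4=9
MOV R6, 5 → R6=5
AND R4, 6 → R4=9&6=0
AND R4, 255 → R4=0&255=0
MUL R4, 16 → R4=0*16=0
ADD R6, 1 → R6=5+1=6
CMP R6, 12  (cmp 6,12)
JLT L0: taken
AND R4, 6 → R4=0&6=0
AND R4, 255 → R4=0&255=0
MUL R4, 16 → R4=0*16=0
ADD R6, 1 → R6=6+1=7
CMP R6, 12  (cmp 7,12)
JLT L0: taken
AND R4, 6 → R4=0&6=0
AND R4, 255 → R4=0&255=0
MUL R4, 16 → R4=0*16=0
ADD R6, 1 → R6=7+1=8
CMP R6, 12  (cmp 8,12)
JLT L0: taken
AND R4, 6 → R4=0&6=0
AND R4, 255 → R4=0&255=0
MUL R4, 16 → R4=0*16=0
ADD R6, 1 → R6=8+1=9
CMP R6, 12  (cmp 9,12)
JLT L0: taken
AND R4, 6 → R4=0&6=0
AND R4, 255 → R4=0&255=0
MUL R4, 16 → R4=0*16=0
ADD R6, 1 → R6=9+1=10
After step 30: R6 = 10.

10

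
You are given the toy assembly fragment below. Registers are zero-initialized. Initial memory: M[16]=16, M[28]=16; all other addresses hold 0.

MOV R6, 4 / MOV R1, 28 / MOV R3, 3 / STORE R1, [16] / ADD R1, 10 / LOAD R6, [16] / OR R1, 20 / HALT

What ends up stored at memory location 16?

after MOV R6, 4: R6=4
after MOV R1, 28: R1=28
after MOV R3, 3: R3=3
STORE R1, [16] → M[16]=28
after ADD R1, 10: R1=28+10=38
after LOAD R6, [16]: R6=M[16]=28
after OR R1, 20: R1=38|20=54
halt.

28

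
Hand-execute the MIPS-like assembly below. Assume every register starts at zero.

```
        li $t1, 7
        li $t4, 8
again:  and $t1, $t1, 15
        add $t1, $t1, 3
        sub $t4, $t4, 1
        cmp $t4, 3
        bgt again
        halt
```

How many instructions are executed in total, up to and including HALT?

28

after li $t1, 7: $t1=7
after li $t4, 8: $t4=8
after and $t1, $t1, 15: $t1=7&15=7
after add $t1, $t1, 3: $t1=7+3=10
after sub $t4, $t4, 1: $t4=8-1=7
cmp $t4, 3  (cmp 7,3)
bgt again: taken
after and $t1, $t1, 15: $t1=10&15=10
after add $t1, $t1, 3: $t1=10+3=13
after sub $t4, $t4, 1: $t4=7-1=6
cmp $t4, 3  (cmp 6,3)
bgt again: taken
after and $t1, $t1, 15: $t1=13&15=13
after add $t1, $t1, 3: $t1=13+3=16
after sub $t4, $t4, 1: $t4=6-1=5
cmp $t4, 3  (cmp 5,3)
bgt again: taken
after and $t1, $t1, 15: $t1=16&15=0
after add $t1, $t1, 3: $t1=0+3=3
after sub $t4, $t4, 1: $t4=5-1=4
cmp $t4, 3  (cmp 4,3)
bgt again: taken
after and $t1, $t1, 15: $t1=3&15=3
after add $t1, $t1, 3: $t1=3+3=6
after sub $t4, $t4, 1: $t4=4-1=3
cmp $t4, 3  (cmp 3,3)
bgt again: not taken
halt.
Total executed instructions: 28.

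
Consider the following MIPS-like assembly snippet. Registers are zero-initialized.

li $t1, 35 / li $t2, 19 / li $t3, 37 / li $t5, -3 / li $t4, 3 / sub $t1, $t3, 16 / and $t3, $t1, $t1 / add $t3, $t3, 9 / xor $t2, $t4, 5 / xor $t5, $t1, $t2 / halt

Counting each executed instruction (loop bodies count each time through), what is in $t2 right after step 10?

6

li $t1, 35 → $t1=35
li $t2, 19 → $t2=19
li $t3, 37 → $t3=37
li $t5, -3 → $t5=-3
li $t4, 3 → $t4=3
sub $t1, $t3, 16 → $t1=37-16=21
and $t3, $t1, $t1 → $t3=21&21=21
add $t3, $t3, 9 → $t3=21+9=30
xor $t2, $t4, 5 → $t2=3^5=6
xor $t5, $t1, $t2 → $t5=21^6=19
After step 10: $t2 = 6.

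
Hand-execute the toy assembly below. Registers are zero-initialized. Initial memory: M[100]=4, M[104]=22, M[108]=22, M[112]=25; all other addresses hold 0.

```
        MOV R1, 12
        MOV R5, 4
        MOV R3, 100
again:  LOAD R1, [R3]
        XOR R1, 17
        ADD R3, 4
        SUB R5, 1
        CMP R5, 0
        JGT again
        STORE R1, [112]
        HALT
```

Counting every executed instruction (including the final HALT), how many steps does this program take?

29

after MOV R1, 12: R1=12
after MOV R5, 4: R5=4
after MOV R3, 100: R3=100
after LOAD R1, [R3]: R1=M[100]=4
after XOR R1, 17: R1=4^17=21
after ADD R3, 4: R3=100+4=104
after SUB R5, 1: R5=4-1=3
CMP R5, 0  (cmp 3,0)
JGT again: taken
after LOAD R1, [R3]: R1=M[104]=22
after XOR R1, 17: R1=22^17=7
after ADD R3, 4: R3=104+4=108
after SUB R5, 1: R5=3-1=2
CMP R5, 0  (cmp 2,0)
JGT again: taken
after LOAD R1, [R3]: R1=M[108]=22
after XOR R1, 17: R1=22^17=7
after ADD R3, 4: R3=108+4=112
after SUB R5, 1: R5=2-1=1
CMP R5, 0  (cmp 1,0)
JGT again: taken
after LOAD R1, [R3]: R1=M[112]=25
after XOR R1, 17: R1=25^17=8
after ADD R3, 4: R3=112+4=116
after SUB R5, 1: R5=1-1=0
CMP R5, 0  (cmp 0,0)
JGT again: not taken
STORE R1, [112] → M[112]=8
halt.
Total executed instructions: 29.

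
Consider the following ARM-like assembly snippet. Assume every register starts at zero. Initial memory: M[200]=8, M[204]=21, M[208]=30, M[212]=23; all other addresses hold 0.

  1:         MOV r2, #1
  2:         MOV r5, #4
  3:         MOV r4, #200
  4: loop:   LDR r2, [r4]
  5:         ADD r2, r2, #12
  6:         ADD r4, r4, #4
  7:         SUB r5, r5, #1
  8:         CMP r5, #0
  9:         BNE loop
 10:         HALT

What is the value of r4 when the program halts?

r2=1
r5=4
r4=200
r2=M[200]=8
r2=8+12=20
r4=200+4=204
r5=4-1=3
CMP r5, #0  (cmp 3,0)
BNE loop: taken
r2=M[204]=21
r2=21+12=33
r4=204+4=208
r5=3-1=2
CMP r5, #0  (cmp 2,0)
BNE loop: taken
r2=M[208]=30
r2=30+12=42
r4=208+4=212
r5=2-1=1
CMP r5, #0  (cmp 1,0)
BNE loop: taken
r2=M[212]=23
r2=23+12=35
r4=212+4=216
r5=1-1=0
CMP r5, #0  (cmp 0,0)
BNE loop: not taken
halt.

216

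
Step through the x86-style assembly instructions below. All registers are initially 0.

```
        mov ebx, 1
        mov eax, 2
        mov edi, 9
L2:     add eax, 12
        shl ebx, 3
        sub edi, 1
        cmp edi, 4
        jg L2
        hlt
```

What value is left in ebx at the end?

ebx=1
eax=2
edi=9
eax=2+12=14
ebx=1<<3=8
edi=9-1=8
cmp edi, 4  (cmp 8,4)
jg L2: taken
eax=14+12=26
ebx=8<<3=64
edi=8-1=7
cmp edi, 4  (cmp 7,4)
jg L2: taken
eax=26+12=38
ebx=64<<3=512
edi=7-1=6
cmp edi, 4  (cmp 6,4)
jg L2: taken
eax=38+12=50
ebx=512<<3=4096
edi=6-1=5
cmp edi, 4  (cmp 5,4)
jg L2: taken
eax=50+12=62
ebx=4096<<3=32768
edi=5-1=4
cmp edi, 4  (cmp 4,4)
jg L2: not taken
halt.

32768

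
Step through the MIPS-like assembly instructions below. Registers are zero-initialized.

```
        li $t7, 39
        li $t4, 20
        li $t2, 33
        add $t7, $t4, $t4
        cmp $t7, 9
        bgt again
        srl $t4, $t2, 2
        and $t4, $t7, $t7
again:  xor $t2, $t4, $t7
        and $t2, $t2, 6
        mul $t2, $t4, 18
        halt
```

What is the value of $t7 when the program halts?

after li $t7, 39: $t7=39
after li $t4, 20: $t4=20
after li $t2, 33: $t2=33
after add $t7, $t4, $t4: $t7=20+20=40
cmp $t7, 9  (cmp 40,9)
bgt again: taken
after xor $t2, $t4, $t7: $t2=20^40=60
after and $t2, $t2, 6: $t2=60&6=4
after mul $t2, $t4, 18: $t2=20*18=360
halt.

40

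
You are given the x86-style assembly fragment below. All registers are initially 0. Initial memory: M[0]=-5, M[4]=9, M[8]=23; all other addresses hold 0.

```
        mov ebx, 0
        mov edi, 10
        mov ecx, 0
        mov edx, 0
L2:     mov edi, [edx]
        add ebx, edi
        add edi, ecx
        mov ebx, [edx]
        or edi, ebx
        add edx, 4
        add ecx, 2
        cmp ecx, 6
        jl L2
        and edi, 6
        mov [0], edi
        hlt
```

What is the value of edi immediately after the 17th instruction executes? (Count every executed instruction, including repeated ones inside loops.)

11

ebx=0
edi=10
ecx=0
edx=0
edi=M[0]=-5
ebx=0+(-5)=-5
edi=(-5)+0=-5
ebx=M[0]=-5
edi=(-5)|(-5)=-5
edx=0+4=4
ecx=0+2=2
cmp ecx, 6  (cmp 2,6)
jl L2: taken
edi=M[4]=9
ebx=(-5)+9=4
edi=9+2=11
ebx=M[4]=9
After step 17: edi = 11.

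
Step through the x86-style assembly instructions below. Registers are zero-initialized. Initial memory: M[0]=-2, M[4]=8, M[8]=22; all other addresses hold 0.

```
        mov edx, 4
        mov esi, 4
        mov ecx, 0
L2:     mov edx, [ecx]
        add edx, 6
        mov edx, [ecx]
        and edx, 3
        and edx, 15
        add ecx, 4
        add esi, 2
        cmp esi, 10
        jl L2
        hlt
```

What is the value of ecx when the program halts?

12

mov edx, 4 → edx=4
mov esi, 4 → esi=4
mov ecx, 0 → ecx=0
mov edx, [ecx] → edx=M[0]=-2
add edx, 6 → edx=(-2)+6=4
mov edx, [ecx] → edx=M[0]=-2
and edx, 3 → edx=(-2)&3=2
and edx, 15 → edx=2&15=2
add ecx, 4 → ecx=0+4=4
add esi, 2 → esi=4+2=6
cmp esi, 10  (cmp 6,10)
jl L2: taken
mov edx, [ecx] → edx=M[4]=8
add edx, 6 → edx=8+6=14
mov edx, [ecx] → edx=M[4]=8
and edx, 3 → edx=8&3=0
and edx, 15 → edx=0&15=0
add ecx, 4 → ecx=4+4=8
add esi, 2 → esi=6+2=8
cmp esi, 10  (cmp 8,10)
jl L2: taken
mov edx, [ecx] → edx=M[8]=22
add edx, 6 → edx=22+6=28
mov edx, [ecx] → edx=M[8]=22
and edx, 3 → edx=22&3=2
and edx, 15 → edx=2&15=2
add ecx, 4 → ecx=8+4=12
add esi, 2 → esi=8+2=10
cmp esi, 10  (cmp 10,10)
jl L2: not taken
halt.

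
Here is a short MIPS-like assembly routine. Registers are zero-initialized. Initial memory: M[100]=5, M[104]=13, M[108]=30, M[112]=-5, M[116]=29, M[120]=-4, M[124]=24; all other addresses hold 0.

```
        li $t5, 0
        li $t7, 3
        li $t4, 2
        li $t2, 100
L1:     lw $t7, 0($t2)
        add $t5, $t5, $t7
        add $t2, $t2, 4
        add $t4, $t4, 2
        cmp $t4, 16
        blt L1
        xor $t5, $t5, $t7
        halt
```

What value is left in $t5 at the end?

li $t5, 0 → $t5=0
li $t7, 3 → $t7=3
li $t4, 2 → $t4=2
li $t2, 100 → $t2=100
lw $t7, 0($t2) → $t7=M[100]=5
add $t5, $t5, $t7 → $t5=0+5=5
add $t2, $t2, 4 → $t2=100+4=104
add $t4, $t4, 2 → $t4=2+2=4
cmp $t4, 16  (cmp 4,16)
blt L1: taken
lw $t7, 0($t2) → $t7=M[104]=13
add $t5, $t5, $t7 → $t5=5+13=18
add $t2, $t2, 4 → $t2=104+4=108
add $t4, $t4, 2 → $t4=4+2=6
cmp $t4, 16  (cmp 6,16)
blt L1: taken
lw $t7, 0($t2) → $t7=M[108]=30
add $t5, $t5, $t7 → $t5=18+30=48
add $t2, $t2, 4 → $t2=108+4=112
add $t4, $t4, 2 → $t4=6+2=8
cmp $t4, 16  (cmp 8,16)
blt L1: taken
lw $t7, 0($t2) → $t7=M[112]=-5
add $t5, $t5, $t7 → $t5=48+(-5)=43
add $t2, $t2, 4 → $t2=112+4=116
add $t4, $t4, 2 → $t4=8+2=10
cmp $t4, 16  (cmp 10,16)
blt L1: taken
lw $t7, 0($t2) → $t7=M[116]=29
add $t5, $t5, $t7 → $t5=43+29=72
add $t2, $t2, 4 → $t2=116+4=120
add $t4, $t4, 2 → $t4=10+2=12
cmp $t4, 16  (cmp 12,16)
blt L1: taken
lw $t7, 0($t2) → $t7=M[120]=-4
add $t5, $t5, $t7 → $t5=72+(-4)=68
add $t2, $t2, 4 → $t2=120+4=124
add $t4, $t4, 2 → $t4=12+2=14
cmp $t4, 16  (cmp 14,16)
blt L1: taken
lw $t7, 0($t2) → $t7=M[124]=24
add $t5, $t5, $t7 → $t5=68+24=92
add $t2, $t2, 4 → $t2=124+4=128
add $t4, $t4, 2 → $t4=14+2=16
cmp $t4, 16  (cmp 16,16)
blt L1: not taken
xor $t5, $t5, $t7 → $t5=92^24=68
halt.

68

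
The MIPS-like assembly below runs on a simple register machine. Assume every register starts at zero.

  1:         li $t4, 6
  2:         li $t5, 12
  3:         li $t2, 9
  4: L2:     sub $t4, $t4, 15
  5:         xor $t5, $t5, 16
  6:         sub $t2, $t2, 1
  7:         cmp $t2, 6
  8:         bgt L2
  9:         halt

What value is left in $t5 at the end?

28

li $t4, 6 → $t4=6
li $t5, 12 → $t5=12
li $t2, 9 → $t2=9
sub $t4, $t4, 15 → $t4=6-15=-9
xor $t5, $t5, 16 → $t5=12^16=28
sub $t2, $t2, 1 → $t2=9-1=8
cmp $t2, 6  (cmp 8,6)
bgt L2: taken
sub $t4, $t4, 15 → $t4=(-9)-15=-24
xor $t5, $t5, 16 → $t5=28^16=12
sub $t2, $t2, 1 → $t2=8-1=7
cmp $t2, 6  (cmp 7,6)
bgt L2: taken
sub $t4, $t4, 15 → $t4=(-24)-15=-39
xor $t5, $t5, 16 → $t5=12^16=28
sub $t2, $t2, 1 → $t2=7-1=6
cmp $t2, 6  (cmp 6,6)
bgt L2: not taken
halt.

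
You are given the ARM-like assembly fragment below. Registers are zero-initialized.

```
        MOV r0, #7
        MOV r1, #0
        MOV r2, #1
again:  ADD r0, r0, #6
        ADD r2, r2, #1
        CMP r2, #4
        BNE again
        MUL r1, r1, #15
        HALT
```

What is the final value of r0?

25

MOV r0, #7 → r0=7
MOV r1, #0 → r1=0
MOV r2, #1 → r2=1
ADD r0, r0, #6 → r0=7+6=13
ADD r2, r2, #1 → r2=1+1=2
CMP r2, #4  (cmp 2,4)
BNE again: taken
ADD r0, r0, #6 → r0=13+6=19
ADD r2, r2, #1 → r2=2+1=3
CMP r2, #4  (cmp 3,4)
BNE again: taken
ADD r0, r0, #6 → r0=19+6=25
ADD r2, r2, #1 → r2=3+1=4
CMP r2, #4  (cmp 4,4)
BNE again: not taken
MUL r1, r1, #15 → r1=0*15=0
halt.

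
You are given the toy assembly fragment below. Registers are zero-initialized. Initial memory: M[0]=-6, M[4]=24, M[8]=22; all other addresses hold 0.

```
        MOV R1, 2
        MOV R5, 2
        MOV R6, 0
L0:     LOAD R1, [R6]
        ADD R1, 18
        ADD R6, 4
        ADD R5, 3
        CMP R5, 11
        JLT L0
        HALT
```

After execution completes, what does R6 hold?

after MOV R1, 2: R1=2
after MOV R5, 2: R5=2
after MOV R6, 0: R6=0
after LOAD R1, [R6]: R1=M[0]=-6
after ADD R1, 18: R1=(-6)+18=12
after ADD R6, 4: R6=0+4=4
after ADD R5, 3: R5=2+3=5
CMP R5, 11  (cmp 5,11)
JLT L0: taken
after LOAD R1, [R6]: R1=M[4]=24
after ADD R1, 18: R1=24+18=42
after ADD R6, 4: R6=4+4=8
after ADD R5, 3: R5=5+3=8
CMP R5, 11  (cmp 8,11)
JLT L0: taken
after LOAD R1, [R6]: R1=M[8]=22
after ADD R1, 18: R1=22+18=40
after ADD R6, 4: R6=8+4=12
after ADD R5, 3: R5=8+3=11
CMP R5, 11  (cmp 11,11)
JLT L0: not taken
halt.

12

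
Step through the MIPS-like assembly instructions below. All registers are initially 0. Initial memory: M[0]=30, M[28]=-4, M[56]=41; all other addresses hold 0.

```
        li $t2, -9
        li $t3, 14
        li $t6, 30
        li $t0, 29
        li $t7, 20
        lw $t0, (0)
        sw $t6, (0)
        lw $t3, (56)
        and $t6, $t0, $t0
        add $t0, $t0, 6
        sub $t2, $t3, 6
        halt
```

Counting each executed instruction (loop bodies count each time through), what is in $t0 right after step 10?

li $t2, -9 → $t2=-9
li $t3, 14 → $t3=14
li $t6, 30 → $t6=30
li $t0, 29 → $t0=29
li $t7, 20 → $t7=20
lw $t0, (0) → $t0=M[0]=30
sw $t6, (0) → M[0]=30
lw $t3, (56) → $t3=M[56]=41
and $t6, $t0, $t0 → $t6=30&30=30
add $t0, $t0, 6 → $t0=30+6=36
After step 10: $t0 = 36.

36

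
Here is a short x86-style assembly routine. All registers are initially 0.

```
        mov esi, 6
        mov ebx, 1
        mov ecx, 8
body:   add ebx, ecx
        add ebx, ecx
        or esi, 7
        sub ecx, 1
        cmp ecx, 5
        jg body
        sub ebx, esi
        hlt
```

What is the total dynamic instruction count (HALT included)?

23

mov esi, 6 → esi=6
mov ebx, 1 → ebx=1
mov ecx, 8 → ecx=8
add ebx, ecx → ebx=1+8=9
add ebx, ecx → ebx=9+8=17
or esi, 7 → esi=6|7=7
sub ecx, 1 → ecx=8-1=7
cmp ecx, 5  (cmp 7,5)
jg body: taken
add ebx, ecx → ebx=17+7=24
add ebx, ecx → ebx=24+7=31
or esi, 7 → esi=7|7=7
sub ecx, 1 → ecx=7-1=6
cmp ecx, 5  (cmp 6,5)
jg body: taken
add ebx, ecx → ebx=31+6=37
add ebx, ecx → ebx=37+6=43
or esi, 7 → esi=7|7=7
sub ecx, 1 → ecx=6-1=5
cmp ecx, 5  (cmp 5,5)
jg body: not taken
sub ebx, esi → ebx=43-7=36
halt.
Total executed instructions: 23.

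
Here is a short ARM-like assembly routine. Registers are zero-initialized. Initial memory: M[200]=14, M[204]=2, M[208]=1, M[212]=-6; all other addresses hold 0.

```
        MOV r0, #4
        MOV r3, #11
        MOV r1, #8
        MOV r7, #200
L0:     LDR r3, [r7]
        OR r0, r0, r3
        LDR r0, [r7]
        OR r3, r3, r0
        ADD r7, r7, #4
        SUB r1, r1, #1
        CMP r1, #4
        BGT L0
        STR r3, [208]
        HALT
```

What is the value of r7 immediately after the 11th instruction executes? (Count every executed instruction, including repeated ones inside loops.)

204

after MOV r0, #4: r0=4
after MOV r3, #11: r3=11
after MOV r1, #8: r1=8
after MOV r7, #200: r7=200
after LDR r3, [r7]: r3=M[200]=14
after OR r0, r0, r3: r0=4|14=14
after LDR r0, [r7]: r0=M[200]=14
after OR r3, r3, r0: r3=14|14=14
after ADD r7, r7, #4: r7=200+4=204
after SUB r1, r1, #1: r1=8-1=7
CMP r1, #4  (cmp 7,4)
After step 11: r7 = 204.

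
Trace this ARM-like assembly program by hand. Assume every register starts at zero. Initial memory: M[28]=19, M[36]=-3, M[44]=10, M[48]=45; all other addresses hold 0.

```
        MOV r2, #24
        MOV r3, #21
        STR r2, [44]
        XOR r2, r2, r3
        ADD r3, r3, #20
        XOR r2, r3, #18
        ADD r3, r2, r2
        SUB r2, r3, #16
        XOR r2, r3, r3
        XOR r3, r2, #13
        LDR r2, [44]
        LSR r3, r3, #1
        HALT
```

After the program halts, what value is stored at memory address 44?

r2=24
r3=21
STR r2, [44] → M[44]=24
r2=24^21=13
r3=21+20=41
r2=41^18=59
r3=59+59=118
r2=118-16=102
r2=118^118=0
r3=0^13=13
r2=M[44]=24
r3=13>>1=6
halt.

24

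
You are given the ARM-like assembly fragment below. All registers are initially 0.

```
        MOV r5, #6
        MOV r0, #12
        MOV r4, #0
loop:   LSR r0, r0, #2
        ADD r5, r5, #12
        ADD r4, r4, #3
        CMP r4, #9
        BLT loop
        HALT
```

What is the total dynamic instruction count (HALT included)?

19

after MOV r5, #6: r5=6
after MOV r0, #12: r0=12
after MOV r4, #0: r4=0
after LSR r0, r0, #2: r0=12>>2=3
after ADD r5, r5, #12: r5=6+12=18
after ADD r4, r4, #3: r4=0+3=3
CMP r4, #9  (cmp 3,9)
BLT loop: taken
after LSR r0, r0, #2: r0=3>>2=0
after ADD r5, r5, #12: r5=18+12=30
after ADD r4, r4, #3: r4=3+3=6
CMP r4, #9  (cmp 6,9)
BLT loop: taken
after LSR r0, r0, #2: r0=0>>2=0
after ADD r5, r5, #12: r5=30+12=42
after ADD r4, r4, #3: r4=6+3=9
CMP r4, #9  (cmp 9,9)
BLT loop: not taken
halt.
Total executed instructions: 19.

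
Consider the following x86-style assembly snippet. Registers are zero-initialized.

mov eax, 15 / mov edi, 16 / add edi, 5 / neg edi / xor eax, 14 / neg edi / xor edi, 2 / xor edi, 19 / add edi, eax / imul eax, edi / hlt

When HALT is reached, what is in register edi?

5

mov eax, 15 → eax=15
mov edi, 16 → edi=16
add edi, 5 → edi=16+5=21
neg edi → edi=-(21)=-21
xor eax, 14 → eax=15^14=1
neg edi → edi=-(-21)=21
xor edi, 2 → edi=21^2=23
xor edi, 19 → edi=23^19=4
add edi, eax → edi=4+1=5
imul eax, edi → eax=1*5=5
halt.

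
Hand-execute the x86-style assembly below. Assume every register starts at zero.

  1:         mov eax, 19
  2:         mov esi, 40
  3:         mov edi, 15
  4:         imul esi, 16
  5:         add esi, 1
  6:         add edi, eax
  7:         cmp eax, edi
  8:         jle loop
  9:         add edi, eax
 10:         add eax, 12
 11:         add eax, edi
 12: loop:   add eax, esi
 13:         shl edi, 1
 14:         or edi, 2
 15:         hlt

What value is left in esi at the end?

eax=19
esi=40
edi=15
esi=40*16=640
esi=640+1=641
edi=15+19=34
cmp eax, edi  (cmp 19,34)
jle loop: taken
eax=19+641=660
edi=34<<1=68
edi=68|2=70
halt.

641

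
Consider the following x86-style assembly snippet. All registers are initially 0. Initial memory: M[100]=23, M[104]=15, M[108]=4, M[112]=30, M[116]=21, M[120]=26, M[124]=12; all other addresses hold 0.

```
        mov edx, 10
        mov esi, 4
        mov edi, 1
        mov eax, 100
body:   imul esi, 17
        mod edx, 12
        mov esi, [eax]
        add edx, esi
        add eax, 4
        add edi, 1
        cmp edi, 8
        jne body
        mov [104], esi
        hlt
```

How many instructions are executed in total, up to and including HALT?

62

mov edx, 10 → edx=10
mov esi, 4 → esi=4
mov edi, 1 → edi=1
mov eax, 100 → eax=100
imul esi, 17 → esi=4*17=68
mod edx, 12 → edx=10%12=10
mov esi, [eax] → esi=M[100]=23
add edx, esi → edx=10+23=33
add eax, 4 → eax=100+4=104
add edi, 1 → edi=1+1=2
cmp edi, 8  (cmp 2,8)
jne body: taken
imul esi, 17 → esi=23*17=391
mod edx, 12 → edx=33%12=9
mov esi, [eax] → esi=M[104]=15
add edx, esi → edx=9+15=24
add eax, 4 → eax=104+4=108
add edi, 1 → edi=2+1=3
cmp edi, 8  (cmp 3,8)
jne body: taken
imul esi, 17 → esi=15*17=255
mod edx, 12 → edx=24%12=0
mov esi, [eax] → esi=M[108]=4
add edx, esi → edx=0+4=4
add eax, 4 → eax=108+4=112
add edi, 1 → edi=3+1=4
cmp edi, 8  (cmp 4,8)
jne body: taken
imul esi, 17 → esi=4*17=68
mod edx, 12 → edx=4%12=4
mov esi, [eax] → esi=M[112]=30
add edx, esi → edx=4+30=34
add eax, 4 → eax=112+4=116
add edi, 1 → edi=4+1=5
cmp edi, 8  (cmp 5,8)
jne body: taken
imul esi, 17 → esi=30*17=510
mod edx, 12 → edx=34%12=10
mov esi, [eax] → esi=M[116]=21
add edx, esi → edx=10+21=31
add eax, 4 → eax=116+4=120
add edi, 1 → edi=5+1=6
cmp edi, 8  (cmp 6,8)
jne body: taken
imul esi, 17 → esi=21*17=357
mod edx, 12 → edx=31%12=7
mov esi, [eax] → esi=M[120]=26
add edx, esi → edx=7+26=33
add eax, 4 → eax=120+4=124
add edi, 1 → edi=6+1=7
cmp edi, 8  (cmp 7,8)
jne body: taken
imul esi, 17 → esi=26*17=442
mod edx, 12 → edx=33%12=9
mov esi, [eax] → esi=M[124]=12
add edx, esi → edx=9+12=21
add eax, 4 → eax=124+4=128
add edi, 1 → edi=7+1=8
cmp edi, 8  (cmp 8,8)
jne body: not taken
mov [104], esi → M[104]=12
halt.
Total executed instructions: 62.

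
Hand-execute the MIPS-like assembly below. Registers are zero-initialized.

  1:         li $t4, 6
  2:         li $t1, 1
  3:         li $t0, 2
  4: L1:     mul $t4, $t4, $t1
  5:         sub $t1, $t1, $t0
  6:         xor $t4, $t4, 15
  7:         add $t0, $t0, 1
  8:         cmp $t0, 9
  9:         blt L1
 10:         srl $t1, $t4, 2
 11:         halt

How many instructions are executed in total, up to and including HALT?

47

li $t4, 6 → $t4=6
li $t1, 1 → $t1=1
li $t0, 2 → $t0=2
mul $t4, $t4, $t1 → $t4=6*1=6
sub $t1, $t1, $t0 → $t1=1-2=-1
xor $t4, $t4, 15 → $t4=6^15=9
add $t0, $t0, 1 → $t0=2+1=3
cmp $t0, 9  (cmp 3,9)
blt L1: taken
mul $t4, $t4, $t1 → $t4=9*(-1)=-9
sub $t1, $t1, $t0 → $t1=(-1)-3=-4
xor $t4, $t4, 15 → $t4=(-9)^15=-8
add $t0, $t0, 1 → $t0=3+1=4
cmp $t0, 9  (cmp 4,9)
blt L1: taken
mul $t4, $t4, $t1 → $t4=(-8)*(-4)=32
sub $t1, $t1, $t0 → $t1=(-4)-4=-8
xor $t4, $t4, 15 → $t4=32^15=47
add $t0, $t0, 1 → $t0=4+1=5
cmp $t0, 9  (cmp 5,9)
blt L1: taken
mul $t4, $t4, $t1 → $t4=47*(-8)=-376
sub $t1, $t1, $t0 → $t1=(-8)-5=-13
xor $t4, $t4, 15 → $t4=(-376)^15=-377
add $t0, $t0, 1 → $t0=5+1=6
cmp $t0, 9  (cmp 6,9)
blt L1: taken
mul $t4, $t4, $t1 → $t4=(-377)*(-13)=4901
sub $t1, $t1, $t0 → $t1=(-13)-6=-19
xor $t4, $t4, 15 → $t4=4901^15=4906
add $t0, $t0, 1 → $t0=6+1=7
cmp $t0, 9  (cmp 7,9)
blt L1: taken
mul $t4, $t4, $t1 → $t4=4906*(-19)=-93214
sub $t1, $t1, $t0 → $t1=(-19)-7=-26
xor $t4, $t4, 15 → $t4=(-93214)^15=-93203
add $t0, $t0, 1 → $t0=7+1=8
cmp $t0, 9  (cmp 8,9)
blt L1: taken
mul $t4, $t4, $t1 → $t4=(-93203)*(-26)=2423278
sub $t1, $t1, $t0 → $t1=(-26)-8=-34
xor $t4, $t4, 15 → $t4=2423278^15=2423265
add $t0, $t0, 1 → $t0=8+1=9
cmp $t0, 9  (cmp 9,9)
blt L1: not taken
srl $t1, $t4, 2 → $t1=2423265>>2=605816
halt.
Total executed instructions: 47.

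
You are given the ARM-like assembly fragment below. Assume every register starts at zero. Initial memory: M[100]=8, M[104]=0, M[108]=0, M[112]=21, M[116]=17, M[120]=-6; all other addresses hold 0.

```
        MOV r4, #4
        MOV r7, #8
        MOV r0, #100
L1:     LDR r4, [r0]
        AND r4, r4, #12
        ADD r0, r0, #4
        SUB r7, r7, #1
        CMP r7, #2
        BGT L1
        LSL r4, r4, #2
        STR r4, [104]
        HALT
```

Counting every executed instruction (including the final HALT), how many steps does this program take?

MOV r4, #4 → r4=4
MOV r7, #8 → r7=8
MOV r0, #100 → r0=100
LDR r4, [r0] → r4=M[100]=8
AND r4, r4, #12 → r4=8&12=8
ADD r0, r0, #4 → r0=100+4=104
SUB r7, r7, #1 → r7=8-1=7
CMP r7, #2  (cmp 7,2)
BGT L1: taken
LDR r4, [r0] → r4=M[104]=0
AND r4, r4, #12 → r4=0&12=0
ADD r0, r0, #4 → r0=104+4=108
SUB r7, r7, #1 → r7=7-1=6
CMP r7, #2  (cmp 6,2)
BGT L1: taken
LDR r4, [r0] → r4=M[108]=0
AND r4, r4, #12 → r4=0&12=0
ADD r0, r0, #4 → r0=108+4=112
SUB r7, r7, #1 → r7=6-1=5
CMP r7, #2  (cmp 5,2)
BGT L1: taken
LDR r4, [r0] → r4=M[112]=21
AND r4, r4, #12 → r4=21&12=4
ADD r0, r0, #4 → r0=112+4=116
SUB r7, r7, #1 → r7=5-1=4
CMP r7, #2  (cmp 4,2)
BGT L1: taken
LDR r4, [r0] → r4=M[116]=17
AND r4, r4, #12 → r4=17&12=0
ADD r0, r0, #4 → r0=116+4=120
SUB r7, r7, #1 → r7=4-1=3
CMP r7, #2  (cmp 3,2)
BGT L1: taken
LDR r4, [r0] → r4=M[120]=-6
AND r4, r4, #12 → r4=(-6)&12=8
ADD r0, r0, #4 → r0=120+4=124
SUB r7, r7, #1 → r7=3-1=2
CMP r7, #2  (cmp 2,2)
BGT L1: not taken
LSL r4, r4, #2 → r4=8<<2=32
STR r4, [104] → M[104]=32
halt.
Total executed instructions: 42.

42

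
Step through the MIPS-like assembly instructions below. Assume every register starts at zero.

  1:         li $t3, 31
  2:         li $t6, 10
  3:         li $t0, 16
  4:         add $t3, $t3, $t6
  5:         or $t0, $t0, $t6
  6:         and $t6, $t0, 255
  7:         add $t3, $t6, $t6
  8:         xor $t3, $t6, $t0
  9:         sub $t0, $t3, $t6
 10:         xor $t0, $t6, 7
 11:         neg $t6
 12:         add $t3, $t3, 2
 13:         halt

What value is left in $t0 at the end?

$t3=31
$t6=10
$t0=16
$t3=31+10=41
$t0=16|10=26
$t6=26&255=26
$t3=26+26=52
$t3=26^26=0
$t0=0-26=-26
$t0=26^7=29
$t6=-(26)=-26
$t3=0+2=2
halt.

29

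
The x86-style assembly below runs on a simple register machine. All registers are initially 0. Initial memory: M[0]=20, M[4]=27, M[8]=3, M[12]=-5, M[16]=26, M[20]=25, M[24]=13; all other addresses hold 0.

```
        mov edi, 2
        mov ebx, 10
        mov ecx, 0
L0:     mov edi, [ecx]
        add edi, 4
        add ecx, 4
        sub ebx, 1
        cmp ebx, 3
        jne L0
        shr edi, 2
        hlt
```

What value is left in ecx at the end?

28

edi=2
ebx=10
ecx=0
edi=M[0]=20
edi=20+4=24
ecx=0+4=4
ebx=10-1=9
cmp ebx, 3  (cmp 9,3)
jne L0: taken
edi=M[4]=27
edi=27+4=31
ecx=4+4=8
ebx=9-1=8
cmp ebx, 3  (cmp 8,3)
jne L0: taken
edi=M[8]=3
edi=3+4=7
ecx=8+4=12
ebx=8-1=7
cmp ebx, 3  (cmp 7,3)
jne L0: taken
edi=M[12]=-5
edi=(-5)+4=-1
ecx=12+4=16
ebx=7-1=6
cmp ebx, 3  (cmp 6,3)
jne L0: taken
edi=M[16]=26
edi=26+4=30
ecx=16+4=20
ebx=6-1=5
cmp ebx, 3  (cmp 5,3)
jne L0: taken
edi=M[20]=25
edi=25+4=29
ecx=20+4=24
ebx=5-1=4
cmp ebx, 3  (cmp 4,3)
jne L0: taken
edi=M[24]=13
edi=13+4=17
ecx=24+4=28
ebx=4-1=3
cmp ebx, 3  (cmp 3,3)
jne L0: not taken
edi=17>>2=4
halt.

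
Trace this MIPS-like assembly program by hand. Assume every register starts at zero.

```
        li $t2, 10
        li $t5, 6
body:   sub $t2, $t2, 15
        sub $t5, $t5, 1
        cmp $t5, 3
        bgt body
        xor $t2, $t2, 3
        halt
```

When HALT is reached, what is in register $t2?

-34

$t2=10
$t5=6
$t2=10-15=-5
$t5=6-1=5
cmp $t5, 3  (cmp 5,3)
bgt body: taken
$t2=(-5)-15=-20
$t5=5-1=4
cmp $t5, 3  (cmp 4,3)
bgt body: taken
$t2=(-20)-15=-35
$t5=4-1=3
cmp $t5, 3  (cmp 3,3)
bgt body: not taken
$t2=(-35)^3=-34
halt.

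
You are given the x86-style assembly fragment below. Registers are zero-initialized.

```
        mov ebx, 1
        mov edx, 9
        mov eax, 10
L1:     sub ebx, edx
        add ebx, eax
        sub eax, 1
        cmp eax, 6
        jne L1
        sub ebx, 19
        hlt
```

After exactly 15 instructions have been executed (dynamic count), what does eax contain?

after mov ebx, 1: ebx=1
after mov edx, 9: edx=9
after mov eax, 10: eax=10
after sub ebx, edx: ebx=1-9=-8
after add ebx, eax: ebx=(-8)+10=2
after sub eax, 1: eax=10-1=9
cmp eax, 6  (cmp 9,6)
jne L1: taken
after sub ebx, edx: ebx=2-9=-7
after add ebx, eax: ebx=(-7)+9=2
after sub eax, 1: eax=9-1=8
cmp eax, 6  (cmp 8,6)
jne L1: taken
after sub ebx, edx: ebx=2-9=-7
after add ebx, eax: ebx=(-7)+8=1
After step 15: eax = 8.

8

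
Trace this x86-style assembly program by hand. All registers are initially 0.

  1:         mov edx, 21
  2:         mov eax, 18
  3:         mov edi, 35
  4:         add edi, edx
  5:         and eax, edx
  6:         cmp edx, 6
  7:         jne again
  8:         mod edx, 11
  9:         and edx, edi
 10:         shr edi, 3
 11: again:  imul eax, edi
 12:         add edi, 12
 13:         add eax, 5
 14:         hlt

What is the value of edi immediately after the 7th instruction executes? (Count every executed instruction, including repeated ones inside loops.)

edx=21
eax=18
edi=35
edi=35+21=56
eax=18&21=16
cmp edx, 6  (cmp 21,6)
jne again: taken
After step 7: edi = 56.

56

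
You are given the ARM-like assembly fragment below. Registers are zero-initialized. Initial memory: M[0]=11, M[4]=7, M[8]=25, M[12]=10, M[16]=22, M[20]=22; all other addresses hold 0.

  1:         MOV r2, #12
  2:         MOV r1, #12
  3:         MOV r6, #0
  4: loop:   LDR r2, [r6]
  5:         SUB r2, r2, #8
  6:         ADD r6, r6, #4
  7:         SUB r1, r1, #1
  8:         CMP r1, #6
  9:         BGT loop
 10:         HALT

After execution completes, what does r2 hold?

14

r2=12
r1=12
r6=0
r2=M[0]=11
r2=11-8=3
r6=0+4=4
r1=12-1=11
CMP r1, #6  (cmp 11,6)
BGT loop: taken
r2=M[4]=7
r2=7-8=-1
r6=4+4=8
r1=11-1=10
CMP r1, #6  (cmp 10,6)
BGT loop: taken
r2=M[8]=25
r2=25-8=17
r6=8+4=12
r1=10-1=9
CMP r1, #6  (cmp 9,6)
BGT loop: taken
r2=M[12]=10
r2=10-8=2
r6=12+4=16
r1=9-1=8
CMP r1, #6  (cmp 8,6)
BGT loop: taken
r2=M[16]=22
r2=22-8=14
r6=16+4=20
r1=8-1=7
CMP r1, #6  (cmp 7,6)
BGT loop: taken
r2=M[20]=22
r2=22-8=14
r6=20+4=24
r1=7-1=6
CMP r1, #6  (cmp 6,6)
BGT loop: not taken
halt.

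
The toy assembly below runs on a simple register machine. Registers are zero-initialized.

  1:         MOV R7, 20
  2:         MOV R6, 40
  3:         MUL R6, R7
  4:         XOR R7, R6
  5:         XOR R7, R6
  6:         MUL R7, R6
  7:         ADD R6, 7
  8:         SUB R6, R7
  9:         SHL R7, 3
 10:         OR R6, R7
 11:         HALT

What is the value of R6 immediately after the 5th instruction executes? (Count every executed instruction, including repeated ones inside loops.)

800

after MOV R7, 20: R7=20
after MOV R6, 40: R6=40
after MUL R6, R7: R6=40*20=800
after XOR R7, R6: R7=20^800=820
after XOR R7, R6: R7=820^800=20
After step 5: R6 = 800.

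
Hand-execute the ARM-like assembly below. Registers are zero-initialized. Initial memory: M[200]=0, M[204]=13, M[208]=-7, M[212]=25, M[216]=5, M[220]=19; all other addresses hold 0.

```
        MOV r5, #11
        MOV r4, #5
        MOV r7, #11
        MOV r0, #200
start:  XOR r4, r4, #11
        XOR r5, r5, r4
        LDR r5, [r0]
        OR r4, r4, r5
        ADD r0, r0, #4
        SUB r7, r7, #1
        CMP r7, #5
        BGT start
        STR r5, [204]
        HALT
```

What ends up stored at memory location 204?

19

r5=11
r4=5
r7=11
r0=200
r4=5^11=14
r5=11^14=5
r5=M[200]=0
r4=14|0=14
r0=200+4=204
r7=11-1=10
CMP r7, #5  (cmp 10,5)
BGT start: taken
r4=14^11=5
r5=0^5=5
r5=M[204]=13
r4=5|13=13
r0=204+4=208
r7=10-1=9
CMP r7, #5  (cmp 9,5)
BGT start: taken
r4=13^11=6
r5=13^6=11
r5=M[208]=-7
r4=6|(-7)=-1
r0=208+4=212
r7=9-1=8
CMP r7, #5  (cmp 8,5)
BGT start: taken
r4=(-1)^11=-12
r5=(-7)^(-12)=13
r5=M[212]=25
r4=(-12)|25=-3
r0=212+4=216
r7=8-1=7
CMP r7, #5  (cmp 7,5)
BGT start: taken
r4=(-3)^11=-10
r5=25^(-10)=-17
r5=M[216]=5
r4=(-10)|5=-9
r0=216+4=220
r7=7-1=6
CMP r7, #5  (cmp 6,5)
BGT start: taken
r4=(-9)^11=-4
r5=5^(-4)=-7
r5=M[220]=19
r4=(-4)|19=-1
r0=220+4=224
r7=6-1=5
CMP r7, #5  (cmp 5,5)
BGT start: not taken
STR r5, [204] → M[204]=19
halt.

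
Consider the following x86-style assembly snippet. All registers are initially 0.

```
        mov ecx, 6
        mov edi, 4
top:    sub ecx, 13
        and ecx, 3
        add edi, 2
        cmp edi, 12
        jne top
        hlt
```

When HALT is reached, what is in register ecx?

2

mov ecx, 6 → ecx=6
mov edi, 4 → edi=4
sub ecx, 13 → ecx=6-13=-7
and ecx, 3 → ecx=(-7)&3=1
add edi, 2 → edi=4+2=6
cmp edi, 12  (cmp 6,12)
jne top: taken
sub ecx, 13 → ecx=1-13=-12
and ecx, 3 → ecx=(-12)&3=0
add edi, 2 → edi=6+2=8
cmp edi, 12  (cmp 8,12)
jne top: taken
sub ecx, 13 → ecx=0-13=-13
and ecx, 3 → ecx=(-13)&3=3
add edi, 2 → edi=8+2=10
cmp edi, 12  (cmp 10,12)
jne top: taken
sub ecx, 13 → ecx=3-13=-10
and ecx, 3 → ecx=(-10)&3=2
add edi, 2 → edi=10+2=12
cmp edi, 12  (cmp 12,12)
jne top: not taken
halt.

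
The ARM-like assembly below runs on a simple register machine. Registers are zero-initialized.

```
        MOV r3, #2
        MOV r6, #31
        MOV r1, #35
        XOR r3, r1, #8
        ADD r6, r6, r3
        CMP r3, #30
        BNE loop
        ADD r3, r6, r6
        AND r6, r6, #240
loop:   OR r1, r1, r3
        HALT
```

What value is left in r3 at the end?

43

after MOV r3, #2: r3=2
after MOV r6, #31: r6=31
after MOV r1, #35: r1=35
after XOR r3, r1, #8: r3=35^8=43
after ADD r6, r6, r3: r6=31+43=74
CMP r3, #30  (cmp 43,30)
BNE loop: taken
after OR r1, r1, r3: r1=35|43=43
halt.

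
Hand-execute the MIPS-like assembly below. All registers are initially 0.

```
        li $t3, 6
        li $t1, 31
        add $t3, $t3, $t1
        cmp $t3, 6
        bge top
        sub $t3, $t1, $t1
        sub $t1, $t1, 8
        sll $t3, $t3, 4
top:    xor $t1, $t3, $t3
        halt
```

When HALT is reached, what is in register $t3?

37

$t3=6
$t1=31
$t3=6+31=37
cmp $t3, 6  (cmp 37,6)
bge top: taken
$t1=37^37=0
halt.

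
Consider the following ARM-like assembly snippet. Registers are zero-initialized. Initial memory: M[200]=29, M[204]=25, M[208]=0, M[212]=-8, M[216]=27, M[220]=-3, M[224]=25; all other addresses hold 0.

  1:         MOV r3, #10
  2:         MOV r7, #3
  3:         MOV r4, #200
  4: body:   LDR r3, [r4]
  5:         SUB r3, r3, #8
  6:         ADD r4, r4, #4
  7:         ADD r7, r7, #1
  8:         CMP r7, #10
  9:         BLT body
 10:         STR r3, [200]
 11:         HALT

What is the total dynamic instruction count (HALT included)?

47

after MOV r3, #10: r3=10
after MOV r7, #3: r7=3
after MOV r4, #200: r4=200
after LDR r3, [r4]: r3=M[200]=29
after SUB r3, r3, #8: r3=29-8=21
after ADD r4, r4, #4: r4=200+4=204
after ADD r7, r7, #1: r7=3+1=4
CMP r7, #10  (cmp 4,10)
BLT body: taken
after LDR r3, [r4]: r3=M[204]=25
after SUB r3, r3, #8: r3=25-8=17
after ADD r4, r4, #4: r4=204+4=208
after ADD r7, r7, #1: r7=4+1=5
CMP r7, #10  (cmp 5,10)
BLT body: taken
after LDR r3, [r4]: r3=M[208]=0
after SUB r3, r3, #8: r3=0-8=-8
after ADD r4, r4, #4: r4=208+4=212
after ADD r7, r7, #1: r7=5+1=6
CMP r7, #10  (cmp 6,10)
BLT body: taken
after LDR r3, [r4]: r3=M[212]=-8
after SUB r3, r3, #8: r3=(-8)-8=-16
after ADD r4, r4, #4: r4=212+4=216
after ADD r7, r7, #1: r7=6+1=7
CMP r7, #10  (cmp 7,10)
BLT body: taken
after LDR r3, [r4]: r3=M[216]=27
after SUB r3, r3, #8: r3=27-8=19
after ADD r4, r4, #4: r4=216+4=220
after ADD r7, r7, #1: r7=7+1=8
CMP r7, #10  (cmp 8,10)
BLT body: taken
after LDR r3, [r4]: r3=M[220]=-3
after SUB r3, r3, #8: r3=(-3)-8=-11
after ADD r4, r4, #4: r4=220+4=224
after ADD r7, r7, #1: r7=8+1=9
CMP r7, #10  (cmp 9,10)
BLT body: taken
after LDR r3, [r4]: r3=M[224]=25
after SUB r3, r3, #8: r3=25-8=17
after ADD r4, r4, #4: r4=224+4=228
after ADD r7, r7, #1: r7=9+1=10
CMP r7, #10  (cmp 10,10)
BLT body: not taken
STR r3, [200] → M[200]=17
halt.
Total executed instructions: 47.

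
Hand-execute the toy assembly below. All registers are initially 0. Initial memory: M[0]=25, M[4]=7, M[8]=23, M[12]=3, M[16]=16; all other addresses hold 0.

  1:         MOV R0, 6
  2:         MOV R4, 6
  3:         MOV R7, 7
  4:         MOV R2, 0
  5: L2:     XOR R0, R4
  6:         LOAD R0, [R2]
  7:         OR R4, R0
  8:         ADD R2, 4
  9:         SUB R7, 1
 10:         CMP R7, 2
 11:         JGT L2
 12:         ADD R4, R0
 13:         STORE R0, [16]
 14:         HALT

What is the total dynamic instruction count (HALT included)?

MOV R0, 6 → R0=6
MOV R4, 6 → R4=6
MOV R7, 7 → R7=7
MOV R2, 0 → R2=0
XOR R0, R4 → R0=6^6=0
LOAD R0, [R2] → R0=M[0]=25
OR R4, R0 → R4=6|25=31
ADD R2, 4 → R2=0+4=4
SUB R7, 1 → R7=7-1=6
CMP R7, 2  (cmp 6,2)
JGT L2: taken
XOR R0, R4 → R0=25^31=6
LOAD R0, [R2] → R0=M[4]=7
OR R4, R0 → R4=31|7=31
ADD R2, 4 → R2=4+4=8
SUB R7, 1 → R7=6-1=5
CMP R7, 2  (cmp 5,2)
JGT L2: taken
XOR R0, R4 → R0=7^31=24
LOAD R0, [R2] → R0=M[8]=23
OR R4, R0 → R4=31|23=31
ADD R2, 4 → R2=8+4=12
SUB R7, 1 → R7=5-1=4
CMP R7, 2  (cmp 4,2)
JGT L2: taken
XOR R0, R4 → R0=23^31=8
LOAD R0, [R2] → R0=M[12]=3
OR R4, R0 → R4=31|3=31
ADD R2, 4 → R2=12+4=16
SUB R7, 1 → R7=4-1=3
CMP R7, 2  (cmp 3,2)
JGT L2: taken
XOR R0, R4 → R0=3^31=28
LOAD R0, [R2] → R0=M[16]=16
OR R4, R0 → R4=31|16=31
ADD R2, 4 → R2=16+4=20
SUB R7, 1 → R7=3-1=2
CMP R7, 2  (cmp 2,2)
JGT L2: not taken
ADD R4, R0 → R4=31+16=47
STORE R0, [16] → M[16]=16
halt.
Total executed instructions: 42.

42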